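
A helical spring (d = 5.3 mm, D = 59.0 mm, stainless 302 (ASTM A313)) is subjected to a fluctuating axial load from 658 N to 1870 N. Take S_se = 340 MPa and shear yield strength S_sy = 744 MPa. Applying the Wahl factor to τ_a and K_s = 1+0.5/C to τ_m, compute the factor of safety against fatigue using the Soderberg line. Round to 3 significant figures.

C = D/d = 59.0/5.3 = 11.1321; K_W = (4C−1)/(4C−4)+0.615/C = 1.1293; K_s = 1+0.5/C = 1.0449
F_a = (F_max−F_min)/2 = 606 N; F_m = (F_max+F_min)/2 = 1264 N
τ_a = K_W·8F_aD/(πd³) = 1.1293 × 611.56 = 690.61 MPa
τ_m = K_s·8F_mD/(πd³) = 1.0449 × 1275.6 = 1332.9 MPa
Soderberg: 1/n_f = τ_a/S_se + τ_m/S_sy = 690.61/340 + 1332.9/744 = 2.03121 + 1.79151 = 3.8227
n_f = 1/3.8227 = 0.2616

0.262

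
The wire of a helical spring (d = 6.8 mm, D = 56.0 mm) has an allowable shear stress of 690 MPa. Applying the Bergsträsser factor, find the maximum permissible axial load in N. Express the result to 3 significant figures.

1300 N

C = D/d = 56.0/6.8 = 8.2353
K_B = (4C+2)/(4C−3) = 34.941/29.941 = 1.1670
τ_max = K·8FD/(πd³) → F_max = τ_allow·πd³/(8DK)
F_max = 690·π·6.8³/(8·56.0·1.1670) = 6.8159e+05/522.81 = 1303.7 N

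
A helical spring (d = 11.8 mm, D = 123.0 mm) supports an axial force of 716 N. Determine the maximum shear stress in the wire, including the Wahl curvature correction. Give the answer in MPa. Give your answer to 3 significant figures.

Spring index C = D/d = 123.0/11.8 = 10.4237
K_W = (4C−1)/(4C−4) + 0.615/C = 40.695/37.695 + 0.0590 = 1.1386
τ₀ = 8FD/(πd³) = 8·716·123.0/(π·11.8³) = 704544/5161.7 = 136.49 MPa
τ_max = K·τ₀ = 1.1386 × 136.49 = 155.41 MPa

155 MPa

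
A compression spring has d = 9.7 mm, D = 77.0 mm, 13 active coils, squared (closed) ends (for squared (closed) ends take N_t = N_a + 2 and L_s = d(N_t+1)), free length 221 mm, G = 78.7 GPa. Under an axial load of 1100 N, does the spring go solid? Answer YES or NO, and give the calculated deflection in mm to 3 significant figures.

YES, δ = 75.0 mm

k = Gd⁴/(8D³N_a) = (78.7×10³)(9.7⁴)/(8·77.0³·13) = 14.674 N/mm
N_t = 15; L_s = 9.7·16 = 155.2 mm; δ_solid = L₀ − L_s = 221 − 155.2 = 65.8 mm
δ = F/k = 1100/14.674 = 74.961 mm
δ ≥ δ_solid → spring goes solid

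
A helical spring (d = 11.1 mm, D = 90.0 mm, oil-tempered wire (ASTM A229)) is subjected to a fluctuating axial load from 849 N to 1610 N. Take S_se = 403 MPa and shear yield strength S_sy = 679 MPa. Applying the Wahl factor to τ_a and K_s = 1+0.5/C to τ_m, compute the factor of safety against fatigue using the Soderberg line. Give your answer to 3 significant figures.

C = D/d = 90.0/11.1 = 8.1081; K_W = (4C−1)/(4C−4)+0.615/C = 1.1814; K_s = 1+0.5/C = 1.0617
F_a = (F_max−F_min)/2 = 380.5 N; F_m = (F_max+F_min)/2 = 1229.5 N
τ_a = K_W·8F_aD/(πd³) = 1.1814 × 63.763 = 75.327 MPa
τ_m = K_s·8F_mD/(πd³) = 1.0617 × 206.04 = 218.74 MPa
Soderberg: 1/n_f = τ_a/S_se + τ_m/S_sy = 75.327/403 + 218.74/679 = 0.18692 + 0.32215 = 0.50907
n_f = 1/0.50907 = 1.964

1.96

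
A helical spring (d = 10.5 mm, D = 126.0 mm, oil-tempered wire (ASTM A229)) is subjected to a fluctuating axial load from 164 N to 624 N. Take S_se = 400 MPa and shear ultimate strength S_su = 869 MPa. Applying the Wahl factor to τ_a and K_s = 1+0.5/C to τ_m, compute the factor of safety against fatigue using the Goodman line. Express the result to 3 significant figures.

C = D/d = 126.0/10.5 = 12.0000; K_W = (4C−1)/(4C−4)+0.615/C = 1.1194; K_s = 1+0.5/C = 1.0417
F_a = (F_max−F_min)/2 = 230 N; F_m = (F_max+F_min)/2 = 394 N
τ_a = K_W·8F_aD/(πd³) = 1.1194 × 63.749 = 71.362 MPa
τ_m = K_s·8F_mD/(πd³) = 1.0417 × 109.2 = 113.75 MPa
Goodman: 1/n_f = τ_a/S_se + τ_m/S_su = 71.362/400 + 113.75/869 = 0.17841 + 0.13090 = 0.30931
n_f = 1/0.30931 = 3.233

3.23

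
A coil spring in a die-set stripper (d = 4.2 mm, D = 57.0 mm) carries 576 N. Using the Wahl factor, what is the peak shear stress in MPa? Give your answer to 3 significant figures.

1250 MPa

Spring index C = D/d = 57.0/4.2 = 13.5714
K_W = (4C−1)/(4C−4) + 0.615/C = 53.286/50.286 + 0.0453 = 1.1050
τ₀ = 8FD/(πd³) = 8·576·57.0/(π·4.2³) = 262656/232.75 = 1128.5 MPa
τ_max = K·τ₀ = 1.1050 × 1128.5 = 1246.9 MPa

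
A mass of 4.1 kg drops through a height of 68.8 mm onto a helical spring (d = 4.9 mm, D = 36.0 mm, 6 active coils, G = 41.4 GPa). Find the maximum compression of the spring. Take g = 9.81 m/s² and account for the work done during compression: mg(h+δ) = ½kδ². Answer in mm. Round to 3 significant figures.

k = Gd⁴/(8D³N_a) = (41.4×10³)(4.9⁴)/(8·36.0³·6) = 10.657 N/mm
W = mg = 4.1 × 9.81 = 40.221 N
½kδ² − Wδ − Wh = 0 → δ = (W + √(W² + 2kWh))/k
δ = (40.221 + √(1617.7 + 58980.3))/10.657 = (40.221 + 246.17)/10.657 = 26.873 mm

26.9 mm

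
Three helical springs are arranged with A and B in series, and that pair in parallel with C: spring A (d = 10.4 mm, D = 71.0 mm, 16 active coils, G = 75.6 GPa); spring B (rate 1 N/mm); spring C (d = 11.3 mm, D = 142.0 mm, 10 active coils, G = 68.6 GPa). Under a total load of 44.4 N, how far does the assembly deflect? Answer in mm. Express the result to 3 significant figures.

k_A = Gd⁴/(8D³N_a) = (75.6×10³)(10.4⁴)/(8·71.0³·16) = 19.305 N/mm
k_C = Gd⁴/(8D³N_a) = (68.6×10³)(11.3⁴)/(8·142.0³·10) = 4.883 N/mm
Springs A,B series: k_AB = 1/(1/19.305+1/1) = 0.95075 N/mm; parallel with C: k_eq = 0.95075+4.883 = 5.8337 N/mm
δ = F/k_eq = 44.4/5.8337 = 7.6109 mm

7.61 mm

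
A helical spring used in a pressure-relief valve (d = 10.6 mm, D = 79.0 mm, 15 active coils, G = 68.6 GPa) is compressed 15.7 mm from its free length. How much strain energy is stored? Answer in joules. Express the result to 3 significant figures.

k = Gd⁴/(8D³N_a) = (68.6×10³)(10.6⁴)/(8·79.0³·15) = 14.638 N/mm
U = ½kδ² = 0.5 × 14.638 × 15.7² = 1804.1 N·mm = 1.8041 J

1.80 J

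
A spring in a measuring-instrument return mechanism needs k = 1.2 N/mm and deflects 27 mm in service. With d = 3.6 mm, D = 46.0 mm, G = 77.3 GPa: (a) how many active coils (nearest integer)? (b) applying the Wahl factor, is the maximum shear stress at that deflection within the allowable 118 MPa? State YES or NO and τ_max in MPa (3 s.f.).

N_a = Gd⁴/(8D³k) = (77.3×10³)(3.6⁴)/(8·46.0³·1.2) = 13.89 → N_a = 14
Actual rate k = Gd⁴/(8D³·14) = 1.191 N/mm
Working load F = kδ = 1.191·27 = 32.156 N
C = 46.0/3.6 = 12.7778; K_W = (4C−1)/(4C−4)+0.615/C = 1.1118
τ_max = K_W·8FD/(πd³) = 1.1118·80.733 = 89.76 MPa
τ_max ≤ 118 MPa → acceptable

(a) 14 coils; (b) YES, τ_max = 89.8 MPa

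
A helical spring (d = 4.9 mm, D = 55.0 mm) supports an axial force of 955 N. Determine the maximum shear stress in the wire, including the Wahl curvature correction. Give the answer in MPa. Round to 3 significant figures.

1280 MPa

Spring index C = D/d = 55.0/4.9 = 11.2245
K_W = (4C−1)/(4C−4) + 0.615/C = 43.898/40.898 + 0.0548 = 1.1281
τ₀ = 8FD/(πd³) = 8·955·55.0/(π·4.9³) = 420200/369.61 = 1136.9 MPa
τ_max = K·τ₀ = 1.1281 × 1136.9 = 1282.6 MPa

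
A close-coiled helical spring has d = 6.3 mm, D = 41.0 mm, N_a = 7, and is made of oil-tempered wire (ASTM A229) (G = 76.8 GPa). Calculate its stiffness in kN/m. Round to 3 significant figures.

31.3 kN/m

k = Gd⁴/(8D³N_a) = (76.8×10³ × 6.3⁴) / (8 × 41.0³ × 7)
  = 1.20983e+08 / 3.85958e+06 = 31.346 N/mm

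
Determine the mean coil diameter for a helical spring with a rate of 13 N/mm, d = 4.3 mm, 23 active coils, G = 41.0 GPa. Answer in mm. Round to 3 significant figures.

D = (Gd⁴/(8N_a·k))^(1/3) = (41.0×10³·4.3⁴/(8·23·13))^(1/3)
  = (5859.98)^(1/3) = 18.0287 mm

18.0 mm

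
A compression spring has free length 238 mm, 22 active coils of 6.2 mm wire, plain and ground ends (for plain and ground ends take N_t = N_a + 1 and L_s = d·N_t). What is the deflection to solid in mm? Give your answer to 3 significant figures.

N_t = 23; L_s = 6.2·23 = 142.6 mm
δ_solid = L₀ − L_s = 238 − 142.6 = 95.4 mm

95.4 mm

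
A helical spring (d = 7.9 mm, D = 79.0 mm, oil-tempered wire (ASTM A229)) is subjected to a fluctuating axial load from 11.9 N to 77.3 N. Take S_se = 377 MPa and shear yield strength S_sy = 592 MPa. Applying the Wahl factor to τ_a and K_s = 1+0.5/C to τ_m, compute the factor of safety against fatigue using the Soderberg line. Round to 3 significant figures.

C = D/d = 79.0/7.9 = 10.0000; K_W = (4C−1)/(4C−4)+0.615/C = 1.1448; K_s = 1+0.5/C = 1.0500
F_a = (F_max−F_min)/2 = 32.7 N; F_m = (F_max+F_min)/2 = 44.6 N
τ_a = K_W·8F_aD/(πd³) = 1.1448 × 13.342 = 15.275 MPa
τ_m = K_s·8F_mD/(πd³) = 1.0500 × 18.198 = 19.108 MPa
Soderberg: 1/n_f = τ_a/S_se + τ_m/S_sy = 15.275/377 + 19.108/592 = 0.04052 + 0.03228 = 0.072793
n_f = 1/0.072793 = 13.74

13.7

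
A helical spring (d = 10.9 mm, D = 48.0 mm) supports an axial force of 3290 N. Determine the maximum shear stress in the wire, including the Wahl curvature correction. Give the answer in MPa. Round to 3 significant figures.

422 MPa

Spring index C = D/d = 48.0/10.9 = 4.4037
K_W = (4C−1)/(4C−4) + 0.615/C = 16.615/13.615 + 0.1397 = 1.3600
τ₀ = 8FD/(πd³) = 8·3290·48.0/(π·10.9³) = 1.26336e+06/4068.5 = 310.53 MPa
τ_max = K·τ₀ = 1.3600 × 310.53 = 422.32 MPa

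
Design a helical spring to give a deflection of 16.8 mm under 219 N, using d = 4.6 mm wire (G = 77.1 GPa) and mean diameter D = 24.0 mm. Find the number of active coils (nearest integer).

24

Required rate k = F/δ = 219/16.8 = 13.036 N/mm
N_a = Gd⁴/(8D³k) = (77.1×10³ × 4.6⁴)/(8 × 24.0³ × 13.036)
    = 3.45212e+07 / 1.44165e+06 = 23.95 → 24 coils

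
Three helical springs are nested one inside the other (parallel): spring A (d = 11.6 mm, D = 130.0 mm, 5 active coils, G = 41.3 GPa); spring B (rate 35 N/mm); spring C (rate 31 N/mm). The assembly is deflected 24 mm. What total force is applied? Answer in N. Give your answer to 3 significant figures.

1790 N

k_A = Gd⁴/(8D³N_a) = (41.3×10³)(11.6⁴)/(8·130.0³·5) = 8.5093 N/mm
Parallel: k_eq = 8.5093 + 35 + 31 = 74.509 N/mm
F = k_eq·δ = 74.509·24 = 1788.2 N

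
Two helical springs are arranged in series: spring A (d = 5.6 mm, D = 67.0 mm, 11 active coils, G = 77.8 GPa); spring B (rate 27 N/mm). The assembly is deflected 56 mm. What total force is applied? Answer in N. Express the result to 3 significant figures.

k_A = Gd⁴/(8D³N_a) = (77.8×10³)(5.6⁴)/(8·67.0³·11) = 2.8908 N/mm
Series: 1/k_eq = 1/2.8908 + 1/27 = 0.38296; k_eq = 2.6113 N/mm
F = k_eq·δ = 2.6113·56 = 146.23 N

146 N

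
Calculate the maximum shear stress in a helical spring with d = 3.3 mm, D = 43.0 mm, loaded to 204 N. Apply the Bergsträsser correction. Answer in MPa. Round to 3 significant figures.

Spring index C = D/d = 43.0/3.3 = 13.0303
K_B = (4C+2)/(4C−3) = 54.121/49.121 = 1.1018
τ₀ = 8FD/(πd³) = 8·204·43.0/(π·3.3³) = 70176/112.9 = 621.58 MPa
τ_max = K·τ₀ = 1.1018 × 621.58 = 684.85 MPa

685 MPa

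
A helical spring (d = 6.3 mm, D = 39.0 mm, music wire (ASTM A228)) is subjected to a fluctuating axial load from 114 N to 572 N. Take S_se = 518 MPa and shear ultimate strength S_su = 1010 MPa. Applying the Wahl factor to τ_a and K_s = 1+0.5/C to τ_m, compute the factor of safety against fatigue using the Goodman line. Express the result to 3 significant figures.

C = D/d = 39.0/6.3 = 6.1905; K_W = (4C−1)/(4C−4)+0.615/C = 1.2438; K_s = 1+0.5/C = 1.0808
F_a = (F_max−F_min)/2 = 229 N; F_m = (F_max+F_min)/2 = 343 N
τ_a = K_W·8F_aD/(πd³) = 1.2438 × 90.953 = 113.13 MPa
τ_m = K_s·8F_mD/(πd³) = 1.0808 × 136.23 = 147.23 MPa
Goodman: 1/n_f = τ_a/S_se + τ_m/S_su = 113.13/518 + 147.23/1010 = 0.21840 + 0.14578 = 0.36418
n_f = 1/0.36418 = 2.746

2.75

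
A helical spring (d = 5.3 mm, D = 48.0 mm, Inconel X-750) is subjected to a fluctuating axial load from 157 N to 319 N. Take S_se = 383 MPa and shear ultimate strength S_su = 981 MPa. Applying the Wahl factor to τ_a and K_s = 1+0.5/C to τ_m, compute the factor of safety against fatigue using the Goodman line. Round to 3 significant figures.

C = D/d = 48.0/5.3 = 9.0566; K_W = (4C−1)/(4C−4)+0.615/C = 1.1610; K_s = 1+0.5/C = 1.0552
F_a = (F_max−F_min)/2 = 81 N; F_m = (F_max+F_min)/2 = 238 N
τ_a = K_W·8F_aD/(πd³) = 1.1610 × 66.503 = 77.209 MPa
τ_m = K_s·8F_mD/(πd³) = 1.0552 × 195.4 = 206.19 MPa
Goodman: 1/n_f = τ_a/S_se + τ_m/S_su = 77.209/383 + 206.19/981 = 0.20159 + 0.21018 = 0.41178
n_f = 1/0.41178 = 2.429

2.43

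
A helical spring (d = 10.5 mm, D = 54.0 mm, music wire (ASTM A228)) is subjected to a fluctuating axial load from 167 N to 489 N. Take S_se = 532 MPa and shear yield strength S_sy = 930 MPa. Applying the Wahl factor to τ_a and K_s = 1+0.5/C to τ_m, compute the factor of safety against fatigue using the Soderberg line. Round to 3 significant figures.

10.8

C = D/d = 54.0/10.5 = 5.1429; K_W = (4C−1)/(4C−4)+0.615/C = 1.3006; K_s = 1+0.5/C = 1.0972
F_a = (F_max−F_min)/2 = 161 N; F_m = (F_max+F_min)/2 = 328 N
τ_a = K_W·8F_aD/(πd³) = 1.3006 × 19.125 = 24.874 MPa
τ_m = K_s·8F_mD/(πd³) = 1.0972 × 38.962 = 42.75 MPa
Soderberg: 1/n_f = τ_a/S_se + τ_m/S_sy = 24.874/532 + 42.75/930 = 0.04676 + 0.04597 = 0.092723
n_f = 1/0.092723 = 10.78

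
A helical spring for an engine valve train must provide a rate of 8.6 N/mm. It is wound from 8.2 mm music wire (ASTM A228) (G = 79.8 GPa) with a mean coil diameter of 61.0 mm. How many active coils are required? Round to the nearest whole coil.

23

N_a = Gd⁴/(8D³k) = (79.8×10³ × 8.2⁴)/(8 × 61.0³ × 8.6)
    = 3.60793e+08 / 1.56163e+07 = 23.1 → 23 coils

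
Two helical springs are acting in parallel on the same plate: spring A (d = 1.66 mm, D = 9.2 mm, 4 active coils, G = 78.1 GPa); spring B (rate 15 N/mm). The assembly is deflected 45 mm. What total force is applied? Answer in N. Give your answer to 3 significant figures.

k_A = Gd⁴/(8D³N_a) = (78.1×10³)(1.66⁴)/(8·9.2³·4) = 23.8 N/mm
Parallel: k_eq = 23.8 + 15 = 38.8 N/mm
F = k_eq·δ = 38.8·45 = 1746 N

1750 N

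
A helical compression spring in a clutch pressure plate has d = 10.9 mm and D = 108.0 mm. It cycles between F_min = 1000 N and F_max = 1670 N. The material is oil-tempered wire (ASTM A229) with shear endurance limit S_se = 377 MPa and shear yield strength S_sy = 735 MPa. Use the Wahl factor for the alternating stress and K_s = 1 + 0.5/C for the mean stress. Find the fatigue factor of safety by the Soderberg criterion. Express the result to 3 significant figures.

1.61

C = D/d = 108.0/10.9 = 9.9083; K_W = (4C−1)/(4C−4)+0.615/C = 1.1463; K_s = 1+0.5/C = 1.0505
F_a = (F_max−F_min)/2 = 335 N; F_m = (F_max+F_min)/2 = 1335 N
τ_a = K_W·8F_aD/(πd³) = 1.1463 × 71.143 = 81.548 MPa
τ_m = K_s·8F_mD/(πd³) = 1.0505 × 283.51 = 297.81 MPa
Soderberg: 1/n_f = τ_a/S_se + τ_m/S_sy = 81.548/377 + 297.81/735 = 0.21631 + 0.40519 = 0.6215
n_f = 1/0.6215 = 1.609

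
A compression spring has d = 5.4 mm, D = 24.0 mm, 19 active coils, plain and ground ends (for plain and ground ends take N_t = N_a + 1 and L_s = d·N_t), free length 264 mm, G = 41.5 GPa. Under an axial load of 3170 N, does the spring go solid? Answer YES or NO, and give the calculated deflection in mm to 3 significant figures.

k = Gd⁴/(8D³N_a) = (41.5×10³)(5.4⁴)/(8·24.0³·19) = 16.794 N/mm
N_t = 20; L_s = 5.4·20 = 108 mm; δ_solid = L₀ − L_s = 264 − 108 = 156 mm
δ = F/k = 3170/16.794 = 188.76 mm
δ ≥ δ_solid → spring goes solid

YES, δ = 189 mm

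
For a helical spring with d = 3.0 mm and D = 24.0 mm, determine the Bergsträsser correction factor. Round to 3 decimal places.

1.172

C = D/d = 24.0/3.0 = 8.0000
K_B = (4C+2)/(4C−3) = 34.000/29.000 = 1.1724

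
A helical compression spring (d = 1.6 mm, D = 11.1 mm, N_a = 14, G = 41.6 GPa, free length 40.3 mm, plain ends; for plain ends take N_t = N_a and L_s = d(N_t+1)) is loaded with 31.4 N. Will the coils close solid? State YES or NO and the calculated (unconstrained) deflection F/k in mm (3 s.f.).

YES, δ = 17.6 mm

k = Gd⁴/(8D³N_a) = (41.6×10³)(1.6⁴)/(8·11.1³·14) = 1.7799 N/mm
N_t = 14; L_s = 1.6·15 = 24 mm; δ_solid = L₀ − L_s = 40.3 − 24 = 16.3 mm
δ = F/k = 31.4/1.7799 = 17.642 mm
δ ≥ δ_solid → spring goes solid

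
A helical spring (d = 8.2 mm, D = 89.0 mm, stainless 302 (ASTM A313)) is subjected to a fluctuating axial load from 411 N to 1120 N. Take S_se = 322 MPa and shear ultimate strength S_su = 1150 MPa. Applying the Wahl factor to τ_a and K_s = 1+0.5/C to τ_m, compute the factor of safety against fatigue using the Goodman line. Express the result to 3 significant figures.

1.25

C = D/d = 89.0/8.2 = 10.8537; K_W = (4C−1)/(4C−4)+0.615/C = 1.1328; K_s = 1+0.5/C = 1.0461
F_a = (F_max−F_min)/2 = 354.5 N; F_m = (F_max+F_min)/2 = 765.5 N
τ_a = K_W·8F_aD/(πd³) = 1.1328 × 145.72 = 165.06 MPa
τ_m = K_s·8F_mD/(πd³) = 1.0461 × 314.65 = 329.15 MPa
Goodman: 1/n_f = τ_a/S_se + τ_m/S_su = 165.06/322 + 329.15/1150 = 0.51262 + 0.28622 = 0.79883
n_f = 1/0.79883 = 1.252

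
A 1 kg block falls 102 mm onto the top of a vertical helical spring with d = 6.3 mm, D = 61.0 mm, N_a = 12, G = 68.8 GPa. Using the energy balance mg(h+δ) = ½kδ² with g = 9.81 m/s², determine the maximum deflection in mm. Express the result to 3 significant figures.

22.1 mm

k = Gd⁴/(8D³N_a) = (68.8×10³)(6.3⁴)/(8·61.0³·12) = 4.9738 N/mm
W = mg = 1 × 9.81 = 9.81 N
½kδ² − Wδ − Wh = 0 → δ = (W + √(W² + 2kWh))/k
δ = (9.81 + √(96.236 + 9953.8))/4.9738 = (9.81 + 100.25)/4.9738 = 22.128 mm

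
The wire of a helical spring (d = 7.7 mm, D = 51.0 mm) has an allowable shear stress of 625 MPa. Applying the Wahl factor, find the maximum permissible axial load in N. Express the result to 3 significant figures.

C = D/d = 51.0/7.7 = 6.6234
K_W = (4C−1)/(4C−4) + 0.615/C = 25.494/22.494 + 0.0929 = 1.2262
τ_max = K·8FD/(πd³) → F_max = τ_allow·πd³/(8DK)
F_max = 625·π·7.7³/(8·51.0·1.2262) = 8.964e+05/500.3 = 1791.7 N

1790 N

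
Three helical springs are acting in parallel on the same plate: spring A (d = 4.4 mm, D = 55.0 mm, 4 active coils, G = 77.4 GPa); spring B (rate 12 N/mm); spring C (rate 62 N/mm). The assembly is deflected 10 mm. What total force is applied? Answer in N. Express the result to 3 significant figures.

k_A = Gd⁴/(8D³N_a) = (77.4×10³)(4.4⁴)/(8·55.0³·4) = 5.449 N/mm
Parallel: k_eq = 5.449 + 12 + 62 = 79.449 N/mm
F = k_eq·δ = 79.449·10 = 794.49 N

794 N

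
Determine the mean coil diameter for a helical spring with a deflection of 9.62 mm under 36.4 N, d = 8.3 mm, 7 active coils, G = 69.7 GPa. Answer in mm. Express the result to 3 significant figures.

116 mm

Required rate k = F/δ = 36.4/9.62 = 3.7838 N/mm
D = (Gd⁴/(8N_a·k))^(1/3) = (69.7×10³·8.3⁴/(8·7·3.7838))^(1/3)
  = (1.5611e+06)^(1/3) = 116.0051 mm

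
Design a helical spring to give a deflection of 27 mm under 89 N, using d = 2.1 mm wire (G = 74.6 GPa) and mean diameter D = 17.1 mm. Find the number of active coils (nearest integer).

11

Required rate k = F/δ = 89/27 = 3.2963 N/mm
N_a = Gd⁴/(8D³k) = (74.6×10³ × 2.1⁴)/(8 × 17.1³ × 3.2963)
    = 1.45083e+06 / 131857 = 11 → 11 coils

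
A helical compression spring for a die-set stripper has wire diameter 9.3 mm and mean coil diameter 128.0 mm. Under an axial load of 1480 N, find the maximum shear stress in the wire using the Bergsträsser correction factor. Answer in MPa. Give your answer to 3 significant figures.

Spring index C = D/d = 128.0/9.3 = 13.7634
K_B = (4C+2)/(4C−3) = 57.054/52.054 = 1.0961
τ₀ = 8FD/(πd³) = 8·1480·128.0/(π·9.3³) = 1.51552e+06/2527 = 599.74 MPa
τ_max = K·τ₀ = 1.0961 × 599.74 = 657.35 MPa

657 MPa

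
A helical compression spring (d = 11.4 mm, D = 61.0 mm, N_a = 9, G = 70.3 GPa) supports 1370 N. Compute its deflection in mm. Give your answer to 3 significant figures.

18.9 mm

k = Gd⁴/(8D³N_a) = (70.3×10³)(11.4⁴)/(8·61.0³·9) = 72.653 N/mm
δ = F/k = 1370 / 72.653 = 18.857 mm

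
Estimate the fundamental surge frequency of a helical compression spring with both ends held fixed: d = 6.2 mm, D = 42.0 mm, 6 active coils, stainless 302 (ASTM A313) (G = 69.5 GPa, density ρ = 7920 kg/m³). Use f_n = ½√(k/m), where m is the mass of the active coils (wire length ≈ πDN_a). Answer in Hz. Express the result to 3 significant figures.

195 Hz

k = Gd⁴/(8D³N_a) = (69.5×10³)(6.2⁴)/(8·42.0³·6) = 28.878 N/mm = 28878 N/m
Wire length L = πDN_a = π·42.0·6 = 791.68 mm
m = ρ·(πd²/4)·L = 7920 × 30.191×10⁻⁶ m² × 0.79168 m = 0.1893 kg
f_n = ½√(k/m) = 0.5·√(28878/0.1893) = 0.5·√(1.5255e+05) = 195.29 Hz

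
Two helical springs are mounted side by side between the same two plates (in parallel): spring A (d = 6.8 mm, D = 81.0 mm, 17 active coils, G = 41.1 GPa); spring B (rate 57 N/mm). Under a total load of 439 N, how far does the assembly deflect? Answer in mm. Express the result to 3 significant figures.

k_A = Gd⁴/(8D³N_a) = (41.1×10³)(6.8⁴)/(8·81.0³·17) = 1.2159 N/mm
Parallel: k_eq = 1.2159 + 57 = 58.216 N/mm
δ = F/k_eq = 439/58.216 = 7.5409 mm

7.54 mm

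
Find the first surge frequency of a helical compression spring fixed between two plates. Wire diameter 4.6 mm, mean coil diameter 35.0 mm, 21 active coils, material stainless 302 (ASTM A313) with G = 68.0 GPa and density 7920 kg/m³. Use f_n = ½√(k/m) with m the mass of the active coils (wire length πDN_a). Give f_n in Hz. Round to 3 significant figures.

59.0 Hz

k = Gd⁴/(8D³N_a) = (68.0×10³)(4.6⁴)/(8·35.0³·21) = 4.2269 N/mm = 4226.9 N/m
Wire length L = πDN_a = π·35.0·21 = 2309.1 mm
m = ρ·(πd²/4)·L = 7920 × 16.619×10⁻⁶ m² × 2.3091 m = 0.30393 kg
f_n = ½√(k/m) = 0.5·√(4226.9/0.30393) = 0.5·√(13908) = 58.966 Hz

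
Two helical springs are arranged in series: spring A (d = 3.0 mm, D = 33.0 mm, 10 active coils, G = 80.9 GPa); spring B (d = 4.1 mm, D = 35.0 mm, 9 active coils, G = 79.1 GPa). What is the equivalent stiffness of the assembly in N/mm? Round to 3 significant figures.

1.73 N/mm

k_A = Gd⁴/(8D³N_a) = (80.9×10³)(3.0⁴)/(8·33.0³·10) = 2.2793 N/mm
k_B = Gd⁴/(8D³N_a) = (79.1×10³)(4.1⁴)/(8·35.0³·9) = 7.2406 N/mm
Series: 1/k_eq = 1/2.2793 + 1/7.2406 = 0.57684; k_eq = 1.7336 N/mm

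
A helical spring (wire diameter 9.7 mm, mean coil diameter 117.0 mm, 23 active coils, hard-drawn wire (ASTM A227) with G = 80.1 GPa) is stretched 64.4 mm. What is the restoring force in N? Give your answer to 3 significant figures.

k = Gd⁴/(8D³N_a) = (80.1×10³)(9.7⁴)/(8·117.0³·23) = 2.4063 N/mm
F = k·δ = 2.4063 × 64.4 = 154.96 N

155 N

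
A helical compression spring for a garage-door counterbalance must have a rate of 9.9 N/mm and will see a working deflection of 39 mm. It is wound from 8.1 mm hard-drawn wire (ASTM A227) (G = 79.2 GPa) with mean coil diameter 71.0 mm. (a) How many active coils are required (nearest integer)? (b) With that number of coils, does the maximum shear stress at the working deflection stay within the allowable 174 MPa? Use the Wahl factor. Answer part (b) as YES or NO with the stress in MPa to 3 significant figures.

N_a = Gd⁴/(8D³k) = (79.2×10³)(8.1⁴)/(8·71.0³·9.9) = 12.03 → N_a = 12
Actual rate k = Gd⁴/(8D³·12) = 9.9225 N/mm
Working load F = kδ = 9.9225·39 = 386.98 N
C = 71.0/8.1 = 8.7654; K_W = (4C−1)/(4C−4)+0.615/C = 1.1667
τ_max = K_W·8FD/(πd³) = 1.1667·131.65 = 153.6 MPa
τ_max ≤ 174 MPa → acceptable

(a) 12 coils; (b) YES, τ_max = 154 MPa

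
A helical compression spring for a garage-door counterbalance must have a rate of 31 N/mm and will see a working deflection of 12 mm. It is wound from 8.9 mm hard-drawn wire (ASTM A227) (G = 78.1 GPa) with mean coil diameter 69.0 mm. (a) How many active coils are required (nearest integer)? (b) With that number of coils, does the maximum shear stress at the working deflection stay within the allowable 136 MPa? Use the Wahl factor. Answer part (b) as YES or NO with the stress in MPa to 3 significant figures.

N_a = Gd⁴/(8D³k) = (78.1×10³)(8.9⁴)/(8·69.0³·31) = 6.015 → N_a = 6
Actual rate k = Gd⁴/(8D³·6) = 31.076 N/mm
Working load F = kδ = 31.076·12 = 372.91 N
C = 69.0/8.9 = 7.7528; K_W = (4C−1)/(4C−4)+0.615/C = 1.1904
τ_max = K_W·8FD/(πd³) = 1.1904·92.944 = 110.64 MPa
τ_max ≤ 136 MPa → acceptable

(a) 6 coils; (b) YES, τ_max = 111 MPa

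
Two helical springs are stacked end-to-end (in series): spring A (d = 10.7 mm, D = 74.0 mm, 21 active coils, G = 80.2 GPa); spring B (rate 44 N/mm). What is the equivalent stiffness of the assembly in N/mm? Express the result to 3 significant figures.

k_A = Gd⁴/(8D³N_a) = (80.2×10³)(10.7⁴)/(8·74.0³·21) = 15.442 N/mm
Series: 1/k_eq = 1/15.442 + 1/44 = 0.087486; k_eq = 11.43 N/mm

11.4 N/mm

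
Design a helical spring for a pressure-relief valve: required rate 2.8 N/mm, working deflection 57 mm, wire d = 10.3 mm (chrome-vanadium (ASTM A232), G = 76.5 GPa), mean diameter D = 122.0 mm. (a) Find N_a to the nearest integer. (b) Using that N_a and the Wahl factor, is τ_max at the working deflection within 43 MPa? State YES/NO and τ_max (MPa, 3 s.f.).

N_a = Gd⁴/(8D³k) = (76.5×10³)(10.3⁴)/(8·122.0³·2.8) = 21.17 → N_a = 21
Actual rate k = Gd⁴/(8D³·21) = 2.8224 N/mm
Working load F = kδ = 2.8224·57 = 160.88 N
C = 122.0/10.3 = 11.8447; K_W = (4C−1)/(4C−4)+0.615/C = 1.1211
τ_max = K_W·8FD/(πd³) = 1.1211·45.739 = 51.277 MPa
τ_max > 43 MPa → exceeds allowable

(a) 21 coils; (b) NO, τ_max = 51.3 MPa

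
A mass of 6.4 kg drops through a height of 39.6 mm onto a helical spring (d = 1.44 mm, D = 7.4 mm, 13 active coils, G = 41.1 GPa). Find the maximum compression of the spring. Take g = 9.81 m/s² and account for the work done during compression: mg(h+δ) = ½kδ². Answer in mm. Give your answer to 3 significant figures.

k = Gd⁴/(8D³N_a) = (41.1×10³)(1.44⁴)/(8·7.4³·13) = 4.1934 N/mm
W = mg = 6.4 × 9.81 = 62.784 N
½kδ² − Wδ − Wh = 0 → δ = (W + √(W² + 2kWh))/k
δ = (62.784 + √(3941.8 + 20851.5))/4.1934 = (62.784 + 157.46)/4.1934 = 52.522 mm

52.5 mm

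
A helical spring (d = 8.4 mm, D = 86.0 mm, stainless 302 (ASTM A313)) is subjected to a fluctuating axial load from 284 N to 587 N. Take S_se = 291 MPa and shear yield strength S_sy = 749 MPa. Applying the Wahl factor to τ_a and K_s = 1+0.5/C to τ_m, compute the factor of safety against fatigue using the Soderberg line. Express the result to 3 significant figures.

2.25

C = D/d = 86.0/8.4 = 10.2381; K_W = (4C−1)/(4C−4)+0.615/C = 1.1413; K_s = 1+0.5/C = 1.0488
F_a = (F_max−F_min)/2 = 151.5 N; F_m = (F_max+F_min)/2 = 435.5 N
τ_a = K_W·8F_aD/(πd³) = 1.1413 × 55.977 = 63.885 MPa
τ_m = K_s·8F_mD/(πd³) = 1.0488 × 160.91 = 168.77 MPa
Soderberg: 1/n_f = τ_a/S_se + τ_m/S_sy = 63.885/291 + 168.77/749 = 0.21953 + 0.22533 = 0.44486
n_f = 1/0.44486 = 2.248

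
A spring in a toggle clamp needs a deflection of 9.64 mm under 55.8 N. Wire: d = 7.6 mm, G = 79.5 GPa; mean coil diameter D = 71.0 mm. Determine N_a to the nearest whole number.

16

Required rate k = F/δ = 55.8/9.64 = 5.7884 N/mm
N_a = Gd⁴/(8D³k) = (79.5×10³ × 7.6⁴)/(8 × 71.0³ × 5.7884)
    = 2.65229e+08 / 1.65738e+07 = 16 → 16 coils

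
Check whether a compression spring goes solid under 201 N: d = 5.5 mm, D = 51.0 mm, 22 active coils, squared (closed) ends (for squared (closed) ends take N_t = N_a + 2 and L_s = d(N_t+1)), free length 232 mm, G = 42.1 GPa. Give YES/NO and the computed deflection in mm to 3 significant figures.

k = Gd⁴/(8D³N_a) = (42.1×10³)(5.5⁴)/(8·51.0³·22) = 1.6501 N/mm
N_t = 24; L_s = 5.5·25 = 137.5 mm; δ_solid = L₀ − L_s = 232 − 137.5 = 94.5 mm
δ = F/k = 201/1.6501 = 121.81 mm
δ ≥ δ_solid → spring goes solid

YES, δ = 122 mm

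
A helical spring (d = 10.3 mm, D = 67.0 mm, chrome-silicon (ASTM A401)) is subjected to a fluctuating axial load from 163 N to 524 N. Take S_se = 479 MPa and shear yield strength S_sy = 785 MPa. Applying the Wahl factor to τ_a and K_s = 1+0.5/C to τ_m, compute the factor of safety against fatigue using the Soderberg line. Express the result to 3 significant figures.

6.85

C = D/d = 67.0/10.3 = 6.5049; K_W = (4C−1)/(4C−4)+0.615/C = 1.2308; K_s = 1+0.5/C = 1.0769
F_a = (F_max−F_min)/2 = 180.5 N; F_m = (F_max+F_min)/2 = 343.5 N
τ_a = K_W·8F_aD/(πd³) = 1.2308 × 28.183 = 34.687 MPa
τ_m = K_s·8F_mD/(πd³) = 1.0769 × 53.633 = 57.755 MPa
Soderberg: 1/n_f = τ_a/S_se + τ_m/S_sy = 34.687/479 + 57.755/785 = 0.07241 + 0.07357 = 0.14599
n_f = 1/0.14599 = 6.85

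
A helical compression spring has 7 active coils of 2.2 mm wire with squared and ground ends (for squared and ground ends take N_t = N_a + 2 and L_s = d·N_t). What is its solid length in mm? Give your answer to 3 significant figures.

squared and ground ends: N_t = N_a + 2 = 7 + 2 = 9
L_s = d·N_t = 2.2 × 9 = 19.8 mm

19.8 mm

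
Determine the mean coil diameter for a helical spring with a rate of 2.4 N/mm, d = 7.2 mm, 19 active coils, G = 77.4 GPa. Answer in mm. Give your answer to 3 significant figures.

82.9 mm

D = (Gd⁴/(8N_a·k))^(1/3) = (77.4×10³·7.2⁴/(8·19·2.4))^(1/3)
  = (570185)^(1/3) = 82.9224 mm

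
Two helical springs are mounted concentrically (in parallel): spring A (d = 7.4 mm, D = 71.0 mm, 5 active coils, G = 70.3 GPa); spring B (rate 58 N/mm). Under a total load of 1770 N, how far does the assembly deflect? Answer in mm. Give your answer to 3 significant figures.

k_A = Gd⁴/(8D³N_a) = (70.3×10³)(7.4⁴)/(8·71.0³·5) = 14.725 N/mm
Parallel: k_eq = 14.725 + 58 = 72.725 N/mm
δ = F/k_eq = 1770/72.725 = 24.338 mm

24.3 mm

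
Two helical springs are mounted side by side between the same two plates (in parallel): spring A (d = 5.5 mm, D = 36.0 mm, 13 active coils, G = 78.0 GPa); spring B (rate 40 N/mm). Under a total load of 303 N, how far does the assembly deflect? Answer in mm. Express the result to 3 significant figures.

5.54 mm

k_A = Gd⁴/(8D³N_a) = (78.0×10³)(5.5⁴)/(8·36.0³·13) = 14.71 N/mm
Parallel: k_eq = 14.71 + 40 = 54.71 N/mm
δ = F/k_eq = 303/54.71 = 5.5383 mm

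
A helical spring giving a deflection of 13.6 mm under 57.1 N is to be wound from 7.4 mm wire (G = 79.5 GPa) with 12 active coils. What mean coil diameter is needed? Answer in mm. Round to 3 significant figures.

83.9 mm

Required rate k = F/δ = 57.1/13.6 = 4.1985 N/mm
D = (Gd⁴/(8N_a·k))^(1/3) = (79.5×10³·7.4⁴/(8·12·4.1985))^(1/3)
  = (591460)^(1/3) = 83.9412 mm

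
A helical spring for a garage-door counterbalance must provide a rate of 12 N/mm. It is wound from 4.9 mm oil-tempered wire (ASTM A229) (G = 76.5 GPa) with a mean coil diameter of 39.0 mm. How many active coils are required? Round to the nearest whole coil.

N_a = Gd⁴/(8D³k) = (76.5×10³ × 4.9⁴)/(8 × 39.0³ × 12)
    = 4.41007e+07 / 5.69462e+06 = 7.744 → 8 coils

8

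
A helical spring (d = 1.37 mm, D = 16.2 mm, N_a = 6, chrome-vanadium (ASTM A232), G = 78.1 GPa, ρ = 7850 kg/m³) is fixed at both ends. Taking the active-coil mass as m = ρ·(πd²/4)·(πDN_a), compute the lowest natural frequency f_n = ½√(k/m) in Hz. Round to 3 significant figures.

309 Hz

k = Gd⁴/(8D³N_a) = (78.1×10³)(1.37⁴)/(8·16.2³·6) = 1.3482 N/mm = 1348.2 N/m
Wire length L = πDN_a = π·16.2·6 = 305.36 mm
m = ρ·(πd²/4)·L = 7850 × 1.4741×10⁻⁶ m² × 0.30536 m = 0.0035336 kg
f_n = ½√(k/m) = 0.5·√(1348.2/0.0035336) = 0.5·√(3.8153e+05) = 308.84 Hz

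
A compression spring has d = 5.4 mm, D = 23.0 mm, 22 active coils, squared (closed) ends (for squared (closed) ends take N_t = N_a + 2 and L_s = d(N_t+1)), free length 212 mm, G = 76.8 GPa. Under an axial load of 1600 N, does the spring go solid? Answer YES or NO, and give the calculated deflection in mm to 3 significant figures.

k = Gd⁴/(8D³N_a) = (76.8×10³)(5.4⁴)/(8·23.0³·22) = 30.496 N/mm
N_t = 24; L_s = 5.4·25 = 135 mm; δ_solid = L₀ − L_s = 212 − 135 = 77 mm
δ = F/k = 1600/30.496 = 52.466 mm
δ < δ_solid → spring does not go solid

NO, δ = 52.5 mm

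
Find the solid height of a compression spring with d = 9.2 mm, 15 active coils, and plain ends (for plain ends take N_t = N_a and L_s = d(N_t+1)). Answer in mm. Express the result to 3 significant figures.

plain ends: N_t = N_a = 15
L_s = d·(N_t+1) = 9.2 × 16 = 147.2 mm

147 mm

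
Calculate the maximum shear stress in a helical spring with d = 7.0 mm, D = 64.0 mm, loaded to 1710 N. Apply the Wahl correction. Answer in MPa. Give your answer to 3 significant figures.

Spring index C = D/d = 64.0/7.0 = 9.1429
K_W = (4C−1)/(4C−4) + 0.615/C = 35.571/32.571 + 0.0673 = 1.1594
τ₀ = 8FD/(πd³) = 8·1710·64.0/(π·7.0³) = 875520/1077.6 = 812.5 MPa
τ_max = K·τ₀ = 1.1594 × 812.5 = 941.99 MPa

942 MPa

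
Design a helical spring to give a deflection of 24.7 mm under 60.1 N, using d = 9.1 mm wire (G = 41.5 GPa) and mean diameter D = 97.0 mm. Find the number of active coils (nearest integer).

16

Required rate k = F/δ = 60.1/24.7 = 2.4332 N/mm
N_a = Gd⁴/(8D³k) = (41.5×10³ × 9.1⁴)/(8 × 97.0³ × 2.4332)
    = 2.84586e+08 / 1.77657e+07 = 16.02 → 16 coils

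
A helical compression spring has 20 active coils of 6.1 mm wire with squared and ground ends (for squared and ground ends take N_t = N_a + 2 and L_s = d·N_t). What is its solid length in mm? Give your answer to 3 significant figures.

134 mm

squared and ground ends: N_t = N_a + 2 = 20 + 2 = 22
L_s = d·N_t = 6.1 × 22 = 134.2 mm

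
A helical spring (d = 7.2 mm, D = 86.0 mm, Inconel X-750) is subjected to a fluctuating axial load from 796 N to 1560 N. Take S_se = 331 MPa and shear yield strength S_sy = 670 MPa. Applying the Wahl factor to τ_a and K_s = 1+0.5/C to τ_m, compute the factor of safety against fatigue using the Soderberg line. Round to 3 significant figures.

C = D/d = 86.0/7.2 = 11.9444; K_W = (4C−1)/(4C−4)+0.615/C = 1.1200; K_s = 1+0.5/C = 1.0419
F_a = (F_max−F_min)/2 = 382 N; F_m = (F_max+F_min)/2 = 1178 N
τ_a = K_W·8F_aD/(πd³) = 1.1200 × 224.13 = 251.03 MPa
τ_m = K_s·8F_mD/(πd³) = 1.0419 × 691.17 = 720.11 MPa
Soderberg: 1/n_f = τ_a/S_se + τ_m/S_sy = 251.03/331 + 720.11/670 = 0.75840 + 1.07478 = 1.8332
n_f = 1/1.8332 = 0.5455

0.545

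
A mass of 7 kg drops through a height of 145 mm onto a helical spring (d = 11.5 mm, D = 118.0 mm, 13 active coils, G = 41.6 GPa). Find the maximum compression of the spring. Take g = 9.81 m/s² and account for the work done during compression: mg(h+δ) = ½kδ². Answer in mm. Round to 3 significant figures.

k = Gd⁴/(8D³N_a) = (41.6×10³)(11.5⁴)/(8·118.0³·13) = 4.258 N/mm
W = mg = 7 × 9.81 = 68.67 N
½kδ² − Wδ − Wh = 0 → δ = (W + √(W² + 2kWh))/k
δ = (68.67 + √(4715.6 + 84795))/4.258 = (68.67 + 299.18)/4.258 = 86.391 mm

86.4 mm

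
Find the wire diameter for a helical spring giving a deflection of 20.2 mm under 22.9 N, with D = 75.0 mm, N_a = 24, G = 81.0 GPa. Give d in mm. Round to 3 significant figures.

Required rate k = F/δ = 22.9/20.2 = 1.1337 N/mm
d = (8D³N_a·k / G)^(1/4) = (8·75.0³·24·1.1337 / (81.0×10³))^0.25
  = (1133.7)^0.25 = 5.8026 mm

5.80 mm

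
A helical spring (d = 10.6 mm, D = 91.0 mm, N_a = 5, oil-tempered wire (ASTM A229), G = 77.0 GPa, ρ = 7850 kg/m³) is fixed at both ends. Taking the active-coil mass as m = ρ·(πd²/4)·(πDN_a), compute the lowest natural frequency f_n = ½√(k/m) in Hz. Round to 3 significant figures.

90.2 Hz

k = Gd⁴/(8D³N_a) = (77.0×10³)(10.6⁴)/(8·91.0³·5) = 32.25 N/mm = 32250 N/m
Wire length L = πDN_a = π·91.0·5 = 1429.4 mm
m = ρ·(πd²/4)·L = 7850 × 88.247×10⁻⁶ m² × 1.4294 m = 0.99022 kg
f_n = ½√(k/m) = 0.5·√(32250/0.99022) = 0.5·√(32568) = 90.234 Hz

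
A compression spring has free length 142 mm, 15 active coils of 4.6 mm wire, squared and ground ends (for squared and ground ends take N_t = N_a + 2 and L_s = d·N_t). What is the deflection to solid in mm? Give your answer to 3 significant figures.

N_t = 17; L_s = 4.6·17 = 78.2 mm
δ_solid = L₀ − L_s = 142 − 78.2 = 63.8 mm

63.8 mm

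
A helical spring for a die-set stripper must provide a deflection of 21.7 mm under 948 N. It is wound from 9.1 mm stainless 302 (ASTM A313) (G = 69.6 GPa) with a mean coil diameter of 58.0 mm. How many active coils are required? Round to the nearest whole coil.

Required rate k = F/δ = 948/21.7 = 43.687 N/mm
N_a = Gd⁴/(8D³k) = (69.6×10³ × 9.1⁴)/(8 × 58.0³ × 43.687)
    = 4.77282e+08 / 6.81903e+07 = 6.999 → 7 coils

7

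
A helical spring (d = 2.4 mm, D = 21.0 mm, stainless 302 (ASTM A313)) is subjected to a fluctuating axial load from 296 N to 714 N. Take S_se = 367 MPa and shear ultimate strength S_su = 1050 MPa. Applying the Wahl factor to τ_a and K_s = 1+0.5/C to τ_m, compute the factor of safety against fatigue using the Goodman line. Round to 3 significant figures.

0.220

C = D/d = 21.0/2.4 = 8.7500; K_W = (4C−1)/(4C−4)+0.615/C = 1.1671; K_s = 1+0.5/C = 1.0571
F_a = (F_max−F_min)/2 = 209 N; F_m = (F_max+F_min)/2 = 505 N
τ_a = K_W·8F_aD/(πd³) = 1.1671 × 808.49 = 943.55 MPa
τ_m = K_s·8F_mD/(πd³) = 1.0571 × 1953.5 = 2065.1 MPa
Goodman: 1/n_f = τ_a/S_se + τ_m/S_su = 943.55/367 + 2065.1/1050 = 2.57098 + 1.96681 = 4.5378
n_f = 1/4.5378 = 0.2204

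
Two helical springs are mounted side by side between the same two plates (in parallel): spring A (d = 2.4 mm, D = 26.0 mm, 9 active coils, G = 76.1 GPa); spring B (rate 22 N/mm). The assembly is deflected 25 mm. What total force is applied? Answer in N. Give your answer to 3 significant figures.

600 N

k_A = Gd⁴/(8D³N_a) = (76.1×10³)(2.4⁴)/(8·26.0³·9) = 1.9952 N/mm
Parallel: k_eq = 1.9952 + 22 = 23.995 N/mm
F = k_eq·δ = 23.995·25 = 599.88 N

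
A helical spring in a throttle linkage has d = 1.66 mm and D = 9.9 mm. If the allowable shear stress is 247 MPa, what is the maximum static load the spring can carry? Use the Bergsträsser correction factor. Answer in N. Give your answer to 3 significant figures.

C = D/d = 9.9/1.66 = 5.9639
K_B = (4C+2)/(4C−3) = 25.855/20.855 = 1.2397
τ_max = K·8FD/(πd³) → F_max = τ_allow·πd³/(8DK)
F_max = 247·π·1.66³/(8·9.9·1.2397) = 3549.5/98.188 = 36.15 N

36.2 N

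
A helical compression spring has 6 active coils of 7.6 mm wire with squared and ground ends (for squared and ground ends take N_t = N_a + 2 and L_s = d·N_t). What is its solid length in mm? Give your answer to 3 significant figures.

squared and ground ends: N_t = N_a + 2 = 6 + 2 = 8
L_s = d·N_t = 7.6 × 8 = 60.8 mm

60.8 mm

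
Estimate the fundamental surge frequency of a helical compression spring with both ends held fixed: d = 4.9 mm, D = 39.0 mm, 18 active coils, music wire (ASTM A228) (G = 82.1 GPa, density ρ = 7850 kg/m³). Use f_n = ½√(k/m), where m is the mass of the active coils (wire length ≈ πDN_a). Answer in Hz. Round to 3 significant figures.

k = Gd⁴/(8D³N_a) = (82.1×10³)(4.9⁴)/(8·39.0³·18) = 5.5408 N/mm = 5540.8 N/m
Wire length L = πDN_a = π·39.0·18 = 2205.4 mm
m = ρ·(πd²/4)·L = 7850 × 18.857×10⁻⁶ m² × 2.2054 m = 0.32647 kg
f_n = ½√(k/m) = 0.5·√(5540.8/0.32647) = 0.5·√(16972) = 65.138 Hz

65.1 Hz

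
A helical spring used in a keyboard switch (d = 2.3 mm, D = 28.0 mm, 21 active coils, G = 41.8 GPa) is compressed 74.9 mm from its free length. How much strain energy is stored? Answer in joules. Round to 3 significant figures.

0.890 J

k = Gd⁴/(8D³N_a) = (41.8×10³)(2.3⁴)/(8·28.0³·21) = 0.31718 N/mm
U = ½kδ² = 0.5 × 0.31718 × 74.9² = 889.69 N·mm = 0.88969 J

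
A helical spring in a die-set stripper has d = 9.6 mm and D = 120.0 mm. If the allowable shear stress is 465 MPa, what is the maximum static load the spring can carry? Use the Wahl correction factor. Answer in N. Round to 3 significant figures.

1210 N

C = D/d = 120.0/9.6 = 12.5000
K_W = (4C−1)/(4C−4) + 0.615/C = 49.000/46.000 + 0.0492 = 1.1144
τ_max = K·8FD/(πd³) → F_max = τ_allow·πd³/(8DK)
F_max = 465·π·9.6³/(8·120.0·1.1144) = 1.2925e+06/1069.8 = 1208.1 N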